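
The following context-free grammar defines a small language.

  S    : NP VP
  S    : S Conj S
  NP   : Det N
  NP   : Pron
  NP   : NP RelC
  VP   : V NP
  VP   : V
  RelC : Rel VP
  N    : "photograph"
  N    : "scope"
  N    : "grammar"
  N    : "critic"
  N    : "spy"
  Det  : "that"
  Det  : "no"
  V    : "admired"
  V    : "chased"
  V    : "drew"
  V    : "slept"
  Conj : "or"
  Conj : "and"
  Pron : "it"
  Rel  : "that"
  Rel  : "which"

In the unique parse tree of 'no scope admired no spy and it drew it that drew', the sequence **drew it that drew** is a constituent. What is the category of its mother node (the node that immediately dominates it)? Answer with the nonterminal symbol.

S

[S [S [NP [Det no] [N scope]] [VP [V admired] [NP [Det no] [N spy]]]] [Conj and] [S [NP [Pron it]] [VP [V drew] [NP [NP [Pron it]] [RelC [Rel that] [VP [V drew]]]]]]]
The span 'drew it that drew' is the VP node built by VP → V NP.
Its mother is the S built by S → NP VP.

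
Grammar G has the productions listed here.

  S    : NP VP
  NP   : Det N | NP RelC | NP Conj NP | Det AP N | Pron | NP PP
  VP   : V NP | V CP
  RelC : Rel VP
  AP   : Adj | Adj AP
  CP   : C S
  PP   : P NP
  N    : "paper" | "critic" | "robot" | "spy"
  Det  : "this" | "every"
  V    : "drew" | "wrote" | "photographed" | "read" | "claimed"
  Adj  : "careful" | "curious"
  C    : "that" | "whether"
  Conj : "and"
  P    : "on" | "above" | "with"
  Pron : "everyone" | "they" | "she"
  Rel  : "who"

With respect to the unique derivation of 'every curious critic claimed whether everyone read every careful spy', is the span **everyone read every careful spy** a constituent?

Yes

[S [NP [Det every] [AP [Adj curious]] [N critic]] [VP [V claimed] [CP [C whether] [S [NP [Pron everyone]] [VP [V read] [NP [Det every] [AP [Adj careful]] [N spy]]]]]]]
The words 'everyone read every careful spy' are exhaustively dominated by a single S node (built by S → NP VP), so they form a constituent.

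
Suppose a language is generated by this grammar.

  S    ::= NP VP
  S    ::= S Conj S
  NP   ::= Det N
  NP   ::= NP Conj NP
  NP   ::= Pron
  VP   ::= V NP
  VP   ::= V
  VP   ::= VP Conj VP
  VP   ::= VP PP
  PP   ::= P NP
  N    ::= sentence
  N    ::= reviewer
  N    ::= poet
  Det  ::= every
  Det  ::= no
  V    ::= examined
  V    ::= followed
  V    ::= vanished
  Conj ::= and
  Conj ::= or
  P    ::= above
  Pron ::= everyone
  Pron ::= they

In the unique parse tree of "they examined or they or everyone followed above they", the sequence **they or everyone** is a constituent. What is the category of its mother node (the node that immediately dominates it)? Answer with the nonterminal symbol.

S

[S [S [NP [Pron they]] [VP [V examined]]] [Conj or] [S [NP [NP [Pron they]] [Conj or] [NP [Pron everyone]]] [VP [VP [V followed]] [PP [P above] [NP [Pron they]]]]]]
The span 'they or everyone' is the NP node built by NP → NP Conj NP.
Its mother is the S built by S → NP VP.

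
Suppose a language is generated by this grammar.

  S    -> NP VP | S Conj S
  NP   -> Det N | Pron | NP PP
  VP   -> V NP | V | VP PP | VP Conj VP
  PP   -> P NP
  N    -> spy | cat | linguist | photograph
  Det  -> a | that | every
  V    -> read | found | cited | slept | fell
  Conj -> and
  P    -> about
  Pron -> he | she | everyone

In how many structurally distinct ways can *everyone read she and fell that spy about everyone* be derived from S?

3

Two of the 3 distinct bracketings:
[S [NP [Pron everyone]] [VP [VP [VP [V read] [NP [Pron she]]] [Conj and] [VP [V fell] [NP [Det that] [N spy]]]] [PP [P about] [NP [Pron everyone]]]]]
[S [NP [Pron everyone]] [VP [VP [V read] [NP [Pron she]]] [Conj and] [VP [V fell] [NP [NP [Det that] [N spy]] [PP [P about] [NP [Pron everyone]]]]]]]
The difference turns on whether NP → NP PP is used at the relevant span, versus an alternative expansion of NP.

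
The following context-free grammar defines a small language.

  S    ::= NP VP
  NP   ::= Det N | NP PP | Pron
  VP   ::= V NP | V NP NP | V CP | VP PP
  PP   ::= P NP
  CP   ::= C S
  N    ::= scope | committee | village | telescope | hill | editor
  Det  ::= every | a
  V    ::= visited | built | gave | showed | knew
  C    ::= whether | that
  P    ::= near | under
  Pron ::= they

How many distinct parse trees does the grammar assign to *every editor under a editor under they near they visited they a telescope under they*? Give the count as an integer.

10

Two of the 10 distinct bracketings:
[S [NP [NP [Det every] [N editor]] [PP [P under] [NP [NP [Det a] [N editor]] [PP [P under] [NP [NP [Pron they]] [PP [P near] [NP [Pron they]]]]]]]] [VP [V visited] [NP [Pron they]] [NP [NP [Det a] [N telescope]] [PP [P under] [NP [Pron they]]]]]]
[S [NP [NP [Det every] [N editor]] [PP [P under] [NP [NP [Det a] [N editor]] [PP [P under] [NP [NP [Pron they]] [PP [P near] [NP [Pron they]]]]]]]] [VP [VP [V visited] [NP [Pron they]] [NP [Det a] [N telescope]]] [PP [P under] [NP [Pron they]]]]]
The difference turns on whether VP → VP PP is used at the relevant span, versus an alternative expansion of VP.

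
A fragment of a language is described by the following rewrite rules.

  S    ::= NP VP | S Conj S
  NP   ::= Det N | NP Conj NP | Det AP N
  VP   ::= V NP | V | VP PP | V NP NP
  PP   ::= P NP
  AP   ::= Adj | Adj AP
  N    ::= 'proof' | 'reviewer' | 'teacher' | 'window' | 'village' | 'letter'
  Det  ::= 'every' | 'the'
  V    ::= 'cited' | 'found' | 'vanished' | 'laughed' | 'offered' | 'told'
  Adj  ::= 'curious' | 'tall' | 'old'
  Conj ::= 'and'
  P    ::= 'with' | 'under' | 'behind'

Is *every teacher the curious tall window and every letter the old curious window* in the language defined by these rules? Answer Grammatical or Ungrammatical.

Ungrammatical

For S → NP VP, the only prefix that parses as NP is 'every teacher', but the remainder 'the curious tall window and every letter the old curious window' is not a VP under these rules. The alternative S rule S → S Conj S likewise has no satisfying split.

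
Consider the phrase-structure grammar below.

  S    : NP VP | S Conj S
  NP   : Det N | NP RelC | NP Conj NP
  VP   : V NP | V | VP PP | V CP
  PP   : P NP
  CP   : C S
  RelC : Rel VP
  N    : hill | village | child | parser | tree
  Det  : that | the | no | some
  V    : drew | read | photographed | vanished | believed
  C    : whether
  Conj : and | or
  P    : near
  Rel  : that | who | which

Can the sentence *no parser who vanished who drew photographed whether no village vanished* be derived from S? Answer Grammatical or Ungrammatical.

S
  NP
    NP
      NP
        Det: no
        N: parser
      RelC
        Rel: who
        VP
          V: vanished
    RelC
      Rel: who
      VP
        V: drew
  VP
    V: photographed
    CP
      C: whether
      S
        NP
          Det: no
          N: village
        VP
          V: vanished
Every word is introduced by a lexical rule and the phrasal rules combine the resulting categories into a single S.

Grammatical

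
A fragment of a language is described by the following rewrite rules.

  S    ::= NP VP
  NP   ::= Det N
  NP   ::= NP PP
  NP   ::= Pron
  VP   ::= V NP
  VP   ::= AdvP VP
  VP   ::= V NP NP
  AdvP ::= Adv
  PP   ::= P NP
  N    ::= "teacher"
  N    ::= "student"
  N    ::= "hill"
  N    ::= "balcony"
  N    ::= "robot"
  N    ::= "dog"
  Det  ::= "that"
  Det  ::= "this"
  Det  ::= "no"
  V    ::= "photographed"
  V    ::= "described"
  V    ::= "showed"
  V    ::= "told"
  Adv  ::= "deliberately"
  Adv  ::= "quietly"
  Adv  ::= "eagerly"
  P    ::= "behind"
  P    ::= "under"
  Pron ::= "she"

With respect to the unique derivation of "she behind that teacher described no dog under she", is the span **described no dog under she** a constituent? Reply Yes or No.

Yes

[S [NP [NP [Pron she]] [PP [P behind] [NP [Det that] [N teacher]]]] [VP [V described] [NP [NP [Det no] [N dog]] [PP [P under] [NP [Pron she]]]]]]
The words 'described no dog under she' are exhaustively dominated by a single VP node (built by VP → V NP), so they form a constituent.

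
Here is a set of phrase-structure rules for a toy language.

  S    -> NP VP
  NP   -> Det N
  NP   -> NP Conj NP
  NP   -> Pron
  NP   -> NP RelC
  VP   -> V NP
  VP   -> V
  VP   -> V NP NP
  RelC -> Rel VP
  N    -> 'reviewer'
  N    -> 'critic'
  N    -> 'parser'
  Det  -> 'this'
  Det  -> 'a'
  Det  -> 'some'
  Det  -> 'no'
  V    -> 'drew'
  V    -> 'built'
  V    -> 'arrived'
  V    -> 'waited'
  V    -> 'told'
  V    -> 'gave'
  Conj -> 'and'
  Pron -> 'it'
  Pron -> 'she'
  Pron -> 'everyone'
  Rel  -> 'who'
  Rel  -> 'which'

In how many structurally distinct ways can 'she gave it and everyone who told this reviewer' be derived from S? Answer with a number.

4

Two of the 4 distinct bracketings:
[S [NP [Pron she]] [VP [V gave] [NP [NP [Pron it]] [Conj and] [NP [NP [Pron everyone]] [RelC [Rel who] [VP [V told] [NP [Det this] [N reviewer]]]]]]]]
[S [NP [Pron she]] [VP [V gave] [NP [NP [NP [Pron it]] [Conj and] [NP [Pron everyone]]] [RelC [Rel who] [VP [V told] [NP [Det this] [N reviewer]]]]]]]
The trees differ in how a recursive rule is bracketed over the same span.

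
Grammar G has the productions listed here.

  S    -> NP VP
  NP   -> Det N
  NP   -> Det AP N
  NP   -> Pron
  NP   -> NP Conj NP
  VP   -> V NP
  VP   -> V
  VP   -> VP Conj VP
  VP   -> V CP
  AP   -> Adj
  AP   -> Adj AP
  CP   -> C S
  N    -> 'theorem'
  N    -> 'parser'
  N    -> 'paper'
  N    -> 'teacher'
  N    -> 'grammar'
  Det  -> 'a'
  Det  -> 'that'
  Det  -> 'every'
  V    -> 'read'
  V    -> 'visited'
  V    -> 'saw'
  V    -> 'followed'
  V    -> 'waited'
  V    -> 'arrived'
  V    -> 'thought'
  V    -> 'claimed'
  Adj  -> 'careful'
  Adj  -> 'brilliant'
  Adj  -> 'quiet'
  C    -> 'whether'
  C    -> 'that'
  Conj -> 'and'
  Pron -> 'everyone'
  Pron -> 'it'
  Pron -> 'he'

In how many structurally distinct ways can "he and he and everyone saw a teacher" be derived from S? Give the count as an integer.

2

The two bracketings:
[S [NP [NP [Pron he]] [Conj and] [NP [NP [Pron he]] [Conj and] [NP [Pron everyone]]]] [VP [V saw] [NP [Det a] [N teacher]]]]
[S [NP [NP [NP [Pron he]] [Conj and] [NP [Pron he]]] [Conj and] [NP [Pron everyone]]] [VP [V saw] [NP [Det a] [N teacher]]]]
The trees differ in how a recursive rule is bracketed over the same span.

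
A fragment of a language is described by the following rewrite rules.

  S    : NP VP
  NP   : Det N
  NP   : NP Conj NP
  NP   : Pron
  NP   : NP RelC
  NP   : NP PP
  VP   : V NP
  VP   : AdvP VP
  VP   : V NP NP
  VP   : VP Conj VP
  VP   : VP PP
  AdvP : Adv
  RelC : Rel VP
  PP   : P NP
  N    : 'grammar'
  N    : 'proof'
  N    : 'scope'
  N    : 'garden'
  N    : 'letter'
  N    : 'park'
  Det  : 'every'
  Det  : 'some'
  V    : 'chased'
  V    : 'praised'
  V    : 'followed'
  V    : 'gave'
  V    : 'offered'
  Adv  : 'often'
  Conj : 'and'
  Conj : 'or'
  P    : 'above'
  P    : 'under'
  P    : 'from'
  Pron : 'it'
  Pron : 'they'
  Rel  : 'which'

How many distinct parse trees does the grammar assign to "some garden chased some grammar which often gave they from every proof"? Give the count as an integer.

5

Two of the 5 distinct bracketings:
[S [NP [Det some] [N garden]] [VP [V chased] [NP [NP [Det some] [N grammar]] [RelC [Rel which] [VP [AdvP [Adv often]] [VP [V gave] [NP [NP [Pron they]] [PP [P from] [NP [Det every] [N proof]]]]]]]]]]
[S [NP [Det some] [N garden]] [VP [V chased] [NP [NP [Det some] [N grammar]] [RelC [Rel which] [VP [AdvP [Adv often]] [VP [VP [V gave] [NP [Pron they]]] [PP [P from] [NP [Det every] [N proof]]]]]]]]]
The difference turns on whether NP → NP PP is used at the relevant span, versus an alternative expansion of NP.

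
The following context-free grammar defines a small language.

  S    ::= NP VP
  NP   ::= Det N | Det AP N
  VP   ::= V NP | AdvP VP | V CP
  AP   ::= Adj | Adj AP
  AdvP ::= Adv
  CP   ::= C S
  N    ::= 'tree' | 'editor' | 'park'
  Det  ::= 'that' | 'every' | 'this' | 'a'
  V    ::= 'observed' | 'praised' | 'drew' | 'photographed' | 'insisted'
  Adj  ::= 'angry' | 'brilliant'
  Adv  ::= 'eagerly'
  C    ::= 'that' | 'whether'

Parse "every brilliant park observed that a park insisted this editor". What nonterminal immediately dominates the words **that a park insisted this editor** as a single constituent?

CP

[S [NP [Det every] [AP [Adj brilliant]] [N park]] [VP [V observed] [CP [C that] [S [NP [Det a] [N park]] [VP [V insisted] [NP [Det this] [N editor]]]]]]]
The span 'that a park insisted this editor' is the CP node built by CP → C S.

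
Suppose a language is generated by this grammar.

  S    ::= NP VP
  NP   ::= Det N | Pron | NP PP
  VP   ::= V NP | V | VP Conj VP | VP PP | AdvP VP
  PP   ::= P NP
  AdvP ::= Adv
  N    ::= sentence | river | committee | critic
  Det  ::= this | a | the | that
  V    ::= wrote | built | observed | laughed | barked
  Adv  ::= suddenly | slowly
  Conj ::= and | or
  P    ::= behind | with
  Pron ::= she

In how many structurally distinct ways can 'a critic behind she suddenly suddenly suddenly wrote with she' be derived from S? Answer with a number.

4

Two of the 4 distinct bracketings:
[S [NP [NP [Det a] [N critic]] [PP [P behind] [NP [Pron she]]]] [VP [VP [AdvP [Adv suddenly]] [VP [AdvP [Adv suddenly]] [VP [AdvP [Adv suddenly]] [VP [V wrote]]]]] [PP [P with] [NP [Pron she]]]]]
[S [NP [NP [Det a] [N critic]] [PP [P behind] [NP [Pron she]]]] [VP [AdvP [Adv suddenly]] [VP [VP [AdvP [Adv suddenly]] [VP [AdvP [Adv suddenly]] [VP [V wrote]]]] [PP [P with] [NP [Pron she]]]]]]
The trees differ in how a recursive rule is bracketed over the same span.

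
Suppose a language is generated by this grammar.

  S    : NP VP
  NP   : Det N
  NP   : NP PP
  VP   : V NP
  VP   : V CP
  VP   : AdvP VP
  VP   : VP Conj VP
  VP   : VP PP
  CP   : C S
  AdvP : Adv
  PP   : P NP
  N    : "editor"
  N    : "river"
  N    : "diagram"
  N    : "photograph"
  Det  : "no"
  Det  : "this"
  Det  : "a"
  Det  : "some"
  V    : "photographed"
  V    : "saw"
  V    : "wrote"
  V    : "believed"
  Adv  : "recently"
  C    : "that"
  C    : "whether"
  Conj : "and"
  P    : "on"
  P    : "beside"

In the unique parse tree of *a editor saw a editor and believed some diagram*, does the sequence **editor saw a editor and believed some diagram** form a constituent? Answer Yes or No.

[S [NP [Det a] [N editor]] [VP [VP [V saw] [NP [Det a] [N editor]]] [Conj and] [VP [V believed] [NP [Det some] [N diagram]]]]]
The smallest constituent containing 'editor saw a editor and believed some diagram' is the S spanning 'a editor saw a editor and believed some diagram'; no single node in the tree dominates exactly the given words.

No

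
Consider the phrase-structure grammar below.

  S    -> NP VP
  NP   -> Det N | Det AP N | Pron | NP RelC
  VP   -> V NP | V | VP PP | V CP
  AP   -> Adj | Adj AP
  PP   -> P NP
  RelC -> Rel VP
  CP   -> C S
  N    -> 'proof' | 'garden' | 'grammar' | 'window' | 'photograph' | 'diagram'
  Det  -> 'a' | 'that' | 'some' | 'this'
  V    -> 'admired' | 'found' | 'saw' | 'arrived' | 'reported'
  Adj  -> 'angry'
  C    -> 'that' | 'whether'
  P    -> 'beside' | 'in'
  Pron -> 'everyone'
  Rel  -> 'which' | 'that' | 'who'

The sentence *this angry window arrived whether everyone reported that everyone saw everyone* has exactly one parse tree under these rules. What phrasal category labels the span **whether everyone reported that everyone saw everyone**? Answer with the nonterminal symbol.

CP

[S [NP [Det this] [AP [Adj angry]] [N window]] [VP [V arrived] [CP [C whether] [S [NP [Pron everyone]] [VP [V reported] [CP [C that] [S [NP [Pron everyone]] [VP [V saw] [NP [Pron everyone]]]]]]]]]]
The span 'whether everyone reported that everyone saw everyone' is the CP node built by CP → C S.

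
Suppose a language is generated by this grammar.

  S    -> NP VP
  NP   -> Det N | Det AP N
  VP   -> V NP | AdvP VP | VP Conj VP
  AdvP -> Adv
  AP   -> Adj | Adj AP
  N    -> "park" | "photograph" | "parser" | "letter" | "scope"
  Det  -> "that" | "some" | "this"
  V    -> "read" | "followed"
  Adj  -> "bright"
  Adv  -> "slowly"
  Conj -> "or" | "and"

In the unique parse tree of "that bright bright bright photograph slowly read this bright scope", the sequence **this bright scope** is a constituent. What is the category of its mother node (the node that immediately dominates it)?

[S [NP [Det that] [AP [Adj bright] [AP [Adj bright] [AP [Adj bright]]]] [N photograph]] [VP [AdvP [Adv slowly]] [VP [V read] [NP [Det this] [AP [Adj bright]] [N scope]]]]]
The span 'this bright scope' is the NP node built by NP → Det AP N.
Its mother is the VP built by VP → V NP.

VP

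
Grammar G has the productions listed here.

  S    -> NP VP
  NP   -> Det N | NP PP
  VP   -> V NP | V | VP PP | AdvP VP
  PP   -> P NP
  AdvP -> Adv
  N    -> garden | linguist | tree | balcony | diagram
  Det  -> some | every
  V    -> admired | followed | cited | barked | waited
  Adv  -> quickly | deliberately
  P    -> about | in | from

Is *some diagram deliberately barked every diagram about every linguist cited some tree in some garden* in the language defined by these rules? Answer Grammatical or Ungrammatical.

Ungrammatical

For S → NP VP, the only prefix that parses as NP is 'some diagram', but the remainder 'deliberately barked every diagram about every linguist cited some tree in some garden' is not a VP under these rules.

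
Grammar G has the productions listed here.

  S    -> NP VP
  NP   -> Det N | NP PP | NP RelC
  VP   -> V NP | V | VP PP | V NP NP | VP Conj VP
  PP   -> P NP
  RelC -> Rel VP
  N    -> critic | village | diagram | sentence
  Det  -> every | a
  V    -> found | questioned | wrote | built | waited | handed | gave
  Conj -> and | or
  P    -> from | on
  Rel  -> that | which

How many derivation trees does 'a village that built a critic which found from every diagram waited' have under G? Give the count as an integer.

Two of the 6 distinct bracketings:
[S [NP [NP [NP [Det a] [N village]] [RelC [Rel that] [VP [V built] [NP [NP [Det a] [N critic]] [RelC [Rel which] [VP [V found]]]]]]] [PP [P from] [NP [Det every] [N diagram]]]] [VP [V waited]]]
[S [NP [NP [NP [NP [Det a] [N village]] [RelC [Rel that] [VP [V built] [NP [Det a] [N critic]]]]] [RelC [Rel which] [VP [V found]]]] [PP [P from] [NP [Det every] [N diagram]]]] [VP [V waited]]]
The trees differ in how a recursive rule is bracketed over the same span.

6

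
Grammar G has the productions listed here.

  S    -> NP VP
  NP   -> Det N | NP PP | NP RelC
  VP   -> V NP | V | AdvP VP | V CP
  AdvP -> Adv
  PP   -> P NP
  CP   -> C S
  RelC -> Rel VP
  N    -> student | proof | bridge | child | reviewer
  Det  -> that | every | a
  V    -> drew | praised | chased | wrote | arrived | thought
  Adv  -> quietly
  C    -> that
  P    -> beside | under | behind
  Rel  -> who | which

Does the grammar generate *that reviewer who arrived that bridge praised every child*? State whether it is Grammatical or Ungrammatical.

Grammatical

[S [NP [NP [Det that] [N reviewer]] [RelC [Rel who] [VP [V arrived] [NP [Det that] [N bridge]]]]] [VP [V praised] [NP [Det every] [N child]]]]
Each bracket corresponds to one application of a listed rule, so the string is derivable from S.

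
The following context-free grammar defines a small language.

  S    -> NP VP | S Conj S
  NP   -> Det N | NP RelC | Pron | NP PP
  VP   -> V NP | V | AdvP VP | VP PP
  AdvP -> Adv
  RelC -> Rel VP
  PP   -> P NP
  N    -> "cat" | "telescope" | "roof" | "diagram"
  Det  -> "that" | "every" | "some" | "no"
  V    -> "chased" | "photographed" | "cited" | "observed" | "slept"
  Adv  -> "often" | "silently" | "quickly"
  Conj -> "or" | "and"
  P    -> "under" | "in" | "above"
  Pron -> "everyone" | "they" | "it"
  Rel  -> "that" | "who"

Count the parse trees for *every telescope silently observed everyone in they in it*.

9

Two of the 9 distinct bracketings:
[S [NP [Det every] [N telescope]] [VP [AdvP [Adv silently]] [VP [V observed] [NP [NP [Pron everyone]] [PP [P in] [NP [NP [Pron they]] [PP [P in] [NP [Pron it]]]]]]]]]
[S [NP [Det every] [N telescope]] [VP [AdvP [Adv silently]] [VP [V observed] [NP [NP [NP [Pron everyone]] [PP [P in] [NP [Pron they]]]] [PP [P in] [NP [Pron it]]]]]]]
The trees differ in how a recursive rule is bracketed over the same span.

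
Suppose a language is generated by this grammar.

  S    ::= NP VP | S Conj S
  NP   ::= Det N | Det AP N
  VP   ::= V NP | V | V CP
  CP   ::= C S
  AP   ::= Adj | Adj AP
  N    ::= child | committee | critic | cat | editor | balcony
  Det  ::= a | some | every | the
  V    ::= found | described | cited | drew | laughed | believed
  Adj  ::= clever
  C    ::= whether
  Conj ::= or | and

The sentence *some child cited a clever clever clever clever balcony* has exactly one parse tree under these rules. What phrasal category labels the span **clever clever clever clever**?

[S [NP [Det some] [N child]] [VP [V cited] [NP [Det a] [AP [Adj clever] [AP [Adj clever] [AP [Adj clever] [AP [Adj clever]]]]] [N balcony]]]]
The span 'clever clever clever clever' is the AP node built by AP → Adj AP.

AP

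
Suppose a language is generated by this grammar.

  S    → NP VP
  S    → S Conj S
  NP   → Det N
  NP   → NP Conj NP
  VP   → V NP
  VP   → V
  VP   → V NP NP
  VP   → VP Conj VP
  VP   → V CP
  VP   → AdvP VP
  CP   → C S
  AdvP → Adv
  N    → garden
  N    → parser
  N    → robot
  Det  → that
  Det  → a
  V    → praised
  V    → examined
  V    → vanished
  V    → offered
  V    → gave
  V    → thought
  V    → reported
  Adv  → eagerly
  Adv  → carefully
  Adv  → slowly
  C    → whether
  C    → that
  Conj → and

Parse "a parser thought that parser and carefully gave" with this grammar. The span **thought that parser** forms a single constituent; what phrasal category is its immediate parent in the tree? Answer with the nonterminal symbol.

VP

[S [NP [Det a] [N parser]] [VP [VP [V thought] [NP [Det that] [N parser]]] [Conj and] [VP [AdvP [Adv carefully]] [VP [V gave]]]]]
The span 'thought that parser' is the VP node built by VP → V NP.
Its mother is the VP built by VP → VP Conj VP.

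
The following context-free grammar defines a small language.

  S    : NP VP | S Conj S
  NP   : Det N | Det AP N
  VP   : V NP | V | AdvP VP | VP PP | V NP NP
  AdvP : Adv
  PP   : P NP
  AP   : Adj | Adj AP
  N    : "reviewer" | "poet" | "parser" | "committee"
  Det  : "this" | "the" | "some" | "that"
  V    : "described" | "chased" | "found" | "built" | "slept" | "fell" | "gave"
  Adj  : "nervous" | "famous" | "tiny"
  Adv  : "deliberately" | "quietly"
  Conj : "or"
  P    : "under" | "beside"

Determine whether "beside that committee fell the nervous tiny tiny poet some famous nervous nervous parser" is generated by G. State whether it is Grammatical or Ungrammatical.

Ungrammatical

For S → NP VP, no prefix of the string parses as an NP. The alternative S rule S → S Conj S likewise has no satisfying split.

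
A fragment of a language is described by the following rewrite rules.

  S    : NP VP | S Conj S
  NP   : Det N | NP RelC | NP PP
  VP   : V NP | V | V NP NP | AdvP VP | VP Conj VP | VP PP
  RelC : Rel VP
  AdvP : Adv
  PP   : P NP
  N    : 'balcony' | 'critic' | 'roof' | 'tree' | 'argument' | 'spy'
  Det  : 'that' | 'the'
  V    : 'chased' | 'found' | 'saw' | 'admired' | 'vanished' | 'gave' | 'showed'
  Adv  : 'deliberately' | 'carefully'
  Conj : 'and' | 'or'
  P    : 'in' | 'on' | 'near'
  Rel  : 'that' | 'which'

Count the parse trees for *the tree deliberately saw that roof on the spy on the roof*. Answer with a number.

Two of the 9 distinct bracketings:
[S [NP [Det the] [N tree]] [VP [AdvP [Adv deliberately]] [VP [V saw] [NP [NP [Det that] [N roof]] [PP [P on] [NP [NP [Det the] [N spy]] [PP [P on] [NP [Det the] [N roof]]]]]]]]]
[S [NP [Det the] [N tree]] [VP [AdvP [Adv deliberately]] [VP [V saw] [NP [NP [NP [Det that] [N roof]] [PP [P on] [NP [Det the] [N spy]]]] [PP [P on] [NP [Det the] [N roof]]]]]]]
The trees differ in how a recursive rule is bracketed over the same span.

9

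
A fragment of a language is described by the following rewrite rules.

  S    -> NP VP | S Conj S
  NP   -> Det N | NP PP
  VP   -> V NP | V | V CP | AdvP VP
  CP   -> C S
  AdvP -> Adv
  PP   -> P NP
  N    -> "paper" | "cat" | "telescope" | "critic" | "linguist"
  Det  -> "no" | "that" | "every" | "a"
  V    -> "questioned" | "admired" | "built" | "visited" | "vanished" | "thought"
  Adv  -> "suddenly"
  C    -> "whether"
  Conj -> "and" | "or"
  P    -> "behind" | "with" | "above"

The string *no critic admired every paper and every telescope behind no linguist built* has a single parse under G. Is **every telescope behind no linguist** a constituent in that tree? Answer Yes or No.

[S [S [NP [Det no] [N critic]] [VP [V admired] [NP [Det every] [N paper]]]] [Conj and] [S [NP [NP [Det every] [N telescope]] [PP [P behind] [NP [Det no] [N linguist]]]] [VP [V built]]]]
The words 'every telescope behind no linguist' are exhaustively dominated by a single NP node (built by NP → NP PP), so they form a constituent.

Yes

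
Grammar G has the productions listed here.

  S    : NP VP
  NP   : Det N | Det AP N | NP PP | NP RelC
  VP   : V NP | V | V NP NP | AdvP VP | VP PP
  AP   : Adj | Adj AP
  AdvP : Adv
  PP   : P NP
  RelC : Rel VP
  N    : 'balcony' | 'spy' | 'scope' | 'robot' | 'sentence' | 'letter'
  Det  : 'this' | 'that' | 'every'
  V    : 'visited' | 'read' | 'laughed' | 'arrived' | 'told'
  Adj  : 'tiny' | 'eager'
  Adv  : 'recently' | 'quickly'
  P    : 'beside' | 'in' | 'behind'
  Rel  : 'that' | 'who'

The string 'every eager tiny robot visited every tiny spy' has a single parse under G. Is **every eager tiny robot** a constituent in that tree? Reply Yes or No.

[S [NP [Det every] [AP [Adj eager] [AP [Adj tiny]]] [N robot]] [VP [V visited] [NP [Det every] [AP [Adj tiny]] [N spy]]]]
The words 'every eager tiny robot' are exhaustively dominated by a single NP node (built by NP → Det AP N), so they form a constituent.

Yes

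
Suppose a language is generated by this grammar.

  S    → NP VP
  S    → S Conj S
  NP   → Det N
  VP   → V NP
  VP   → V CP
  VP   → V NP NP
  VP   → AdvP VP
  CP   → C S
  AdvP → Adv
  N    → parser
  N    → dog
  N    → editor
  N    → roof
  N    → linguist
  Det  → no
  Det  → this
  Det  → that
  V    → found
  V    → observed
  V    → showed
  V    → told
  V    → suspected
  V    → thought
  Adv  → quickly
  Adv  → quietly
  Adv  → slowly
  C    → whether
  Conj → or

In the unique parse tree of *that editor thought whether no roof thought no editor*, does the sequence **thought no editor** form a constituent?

[S [NP [Det that] [N editor]] [VP [V thought] [CP [C whether] [S [NP [Det no] [N roof]] [VP [V thought] [NP [Det no] [N editor]]]]]]]
The words 'thought no editor' are exhaustively dominated by a single VP node (built by VP → V NP), so they form a constituent.

Yes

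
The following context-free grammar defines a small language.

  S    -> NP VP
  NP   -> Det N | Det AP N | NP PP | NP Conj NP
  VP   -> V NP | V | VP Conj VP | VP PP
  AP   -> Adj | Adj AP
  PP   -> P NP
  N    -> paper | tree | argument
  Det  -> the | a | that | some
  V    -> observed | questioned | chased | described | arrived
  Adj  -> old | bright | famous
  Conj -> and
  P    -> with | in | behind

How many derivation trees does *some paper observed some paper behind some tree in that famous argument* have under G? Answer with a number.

Two of the 5 distinct bracketings:
[S [NP [Det some] [N paper]] [VP [V observed] [NP [NP [Det some] [N paper]] [PP [P behind] [NP [NP [Det some] [N tree]] [PP [P in] [NP [Det that] [AP [Adj famous]] [N argument]]]]]]]]
[S [NP [Det some] [N paper]] [VP [V observed] [NP [NP [NP [Det some] [N paper]] [PP [P behind] [NP [Det some] [N tree]]]] [PP [P in] [NP [Det that] [AP [Adj famous]] [N argument]]]]]]
The trees differ in how a recursive rule is bracketed over the same span.

5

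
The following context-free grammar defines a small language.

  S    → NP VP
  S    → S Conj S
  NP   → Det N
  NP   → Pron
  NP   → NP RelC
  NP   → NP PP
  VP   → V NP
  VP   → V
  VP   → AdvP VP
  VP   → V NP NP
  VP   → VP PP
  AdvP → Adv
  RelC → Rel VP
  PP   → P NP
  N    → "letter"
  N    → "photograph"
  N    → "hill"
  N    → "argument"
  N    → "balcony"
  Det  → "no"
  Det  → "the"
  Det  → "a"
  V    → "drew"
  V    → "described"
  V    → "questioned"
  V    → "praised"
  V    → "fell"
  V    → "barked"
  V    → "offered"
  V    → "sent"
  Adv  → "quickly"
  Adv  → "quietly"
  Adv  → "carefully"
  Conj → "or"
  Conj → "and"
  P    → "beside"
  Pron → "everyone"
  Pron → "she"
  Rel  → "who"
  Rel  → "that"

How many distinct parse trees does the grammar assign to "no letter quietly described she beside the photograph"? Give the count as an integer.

3

Two of the 3 distinct bracketings:
[S [NP [Det no] [N letter]] [VP [AdvP [Adv quietly]] [VP [V described] [NP [NP [Pron she]] [PP [P beside] [NP [Det the] [N photograph]]]]]]]
[S [NP [Det no] [N letter]] [VP [AdvP [Adv quietly]] [VP [VP [V described] [NP [Pron she]]] [PP [P beside] [NP [Det the] [N photograph]]]]]]
The difference turns on whether NP → NP PP is used at the relevant span, versus an alternative expansion of NP.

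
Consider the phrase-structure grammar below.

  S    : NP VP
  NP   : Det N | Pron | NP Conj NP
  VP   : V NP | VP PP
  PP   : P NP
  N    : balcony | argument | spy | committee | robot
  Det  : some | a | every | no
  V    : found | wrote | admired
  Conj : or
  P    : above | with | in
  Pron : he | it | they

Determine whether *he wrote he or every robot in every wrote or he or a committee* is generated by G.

A Det word can never sit immediately before a V word in any string this grammar generates, so the substring 'every wrote' rules out a derivation.

Ungrammatical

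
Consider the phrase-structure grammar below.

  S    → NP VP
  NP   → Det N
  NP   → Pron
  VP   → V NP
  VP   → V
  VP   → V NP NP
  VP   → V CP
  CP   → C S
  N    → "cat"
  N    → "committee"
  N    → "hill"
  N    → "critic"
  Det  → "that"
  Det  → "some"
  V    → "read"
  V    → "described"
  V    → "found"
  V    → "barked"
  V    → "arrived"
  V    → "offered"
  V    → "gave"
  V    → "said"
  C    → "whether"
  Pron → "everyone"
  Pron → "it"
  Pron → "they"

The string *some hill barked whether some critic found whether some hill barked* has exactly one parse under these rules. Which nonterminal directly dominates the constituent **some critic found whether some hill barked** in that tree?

S
  NP
    Det: some
    N: hill
  VP
    V: barked
    CP
      C: whether
      S
        NP
          Det: some
          N: critic
        VP
          V: found
          CP
            C: whether
            S
              NP
                Det: some
                N: hill
              VP
                V: barked
The span 'some critic found whether some hill barked' is the S node built by S → NP VP.
Its mother is the CP built by CP → C S.

CP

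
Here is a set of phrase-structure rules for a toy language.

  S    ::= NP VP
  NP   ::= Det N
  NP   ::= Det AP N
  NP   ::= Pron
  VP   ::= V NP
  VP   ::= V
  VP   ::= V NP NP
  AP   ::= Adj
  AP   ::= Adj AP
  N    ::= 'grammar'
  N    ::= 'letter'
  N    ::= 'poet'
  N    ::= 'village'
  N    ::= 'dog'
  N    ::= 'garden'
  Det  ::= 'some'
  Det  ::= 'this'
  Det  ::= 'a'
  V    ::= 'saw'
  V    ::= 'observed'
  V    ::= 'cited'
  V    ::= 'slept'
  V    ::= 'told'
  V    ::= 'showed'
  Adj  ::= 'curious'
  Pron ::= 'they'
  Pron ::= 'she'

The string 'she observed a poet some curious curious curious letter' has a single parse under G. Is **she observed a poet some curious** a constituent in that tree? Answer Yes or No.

No

[S [NP [Pron she]] [VP [V observed] [NP [Det a] [N poet]] [NP [Det some] [AP [Adj curious] [AP [Adj curious] [AP [Adj curious]]]] [N letter]]]]
The smallest constituent containing 'she observed a poet some curious' is the S spanning 'she observed a poet some curious curious curious letter'; no single node in the tree dominates exactly the given words.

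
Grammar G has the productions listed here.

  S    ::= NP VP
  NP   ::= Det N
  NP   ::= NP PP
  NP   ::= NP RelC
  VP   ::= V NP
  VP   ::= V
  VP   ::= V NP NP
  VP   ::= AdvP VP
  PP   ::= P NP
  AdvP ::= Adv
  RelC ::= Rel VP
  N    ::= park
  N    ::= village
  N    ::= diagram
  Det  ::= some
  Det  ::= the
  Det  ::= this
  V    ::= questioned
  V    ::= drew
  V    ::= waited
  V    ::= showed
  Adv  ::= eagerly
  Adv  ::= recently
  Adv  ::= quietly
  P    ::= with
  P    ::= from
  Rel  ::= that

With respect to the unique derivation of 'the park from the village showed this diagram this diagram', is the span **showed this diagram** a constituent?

No

[S [NP [NP [Det the] [N park]] [PP [P from] [NP [Det the] [N village]]]] [VP [V showed] [NP [Det this] [N diagram]] [NP [Det this] [N diagram]]]]
The smallest constituent containing 'showed this diagram' is the VP spanning 'showed this diagram this diagram'; no single node in the tree dominates exactly the given words.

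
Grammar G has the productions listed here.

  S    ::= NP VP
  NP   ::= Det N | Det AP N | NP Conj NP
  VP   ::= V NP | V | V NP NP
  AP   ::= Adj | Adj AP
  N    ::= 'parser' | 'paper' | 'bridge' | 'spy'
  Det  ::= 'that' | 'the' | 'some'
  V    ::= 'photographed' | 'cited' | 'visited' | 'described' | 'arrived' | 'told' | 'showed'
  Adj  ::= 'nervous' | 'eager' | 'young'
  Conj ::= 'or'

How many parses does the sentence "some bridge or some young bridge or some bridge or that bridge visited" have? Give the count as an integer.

Two of the 5 distinct bracketings:
[S [NP [NP [Det some] [N bridge]] [Conj or] [NP [NP [Det some] [AP [Adj young]] [N bridge]] [Conj or] [NP [NP [Det some] [N bridge]] [Conj or] [NP [Det that] [N bridge]]]]] [VP [V visited]]]
[S [NP [NP [Det some] [N bridge]] [Conj or] [NP [NP [NP [Det some] [AP [Adj young]] [N bridge]] [Conj or] [NP [Det some] [N bridge]]] [Conj or] [NP [Det that] [N bridge]]]] [VP [V visited]]]
The trees differ in how a recursive rule is bracketed over the same span.

5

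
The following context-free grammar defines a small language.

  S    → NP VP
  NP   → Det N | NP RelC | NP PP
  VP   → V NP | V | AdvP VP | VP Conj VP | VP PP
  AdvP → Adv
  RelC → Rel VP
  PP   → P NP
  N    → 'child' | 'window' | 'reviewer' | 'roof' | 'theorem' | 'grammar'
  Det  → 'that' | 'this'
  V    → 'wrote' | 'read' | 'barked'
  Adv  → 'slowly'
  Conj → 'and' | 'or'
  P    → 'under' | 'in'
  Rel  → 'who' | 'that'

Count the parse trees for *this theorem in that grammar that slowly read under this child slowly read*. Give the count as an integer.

Two of the 7 distinct bracketings:
[S [NP [NP [NP [Det this] [N theorem]] [PP [P in] [NP [Det that] [N grammar]]]] [RelC [Rel that] [VP [AdvP [Adv slowly]] [VP [VP [V read]] [PP [P under] [NP [Det this] [N child]]]]]]] [VP [AdvP [Adv slowly]] [VP [V read]]]]
[S [NP [NP [NP [Det this] [N theorem]] [PP [P in] [NP [Det that] [N grammar]]]] [RelC [Rel that] [VP [VP [AdvP [Adv slowly]] [VP [V read]]] [PP [P under] [NP [Det this] [N child]]]]]] [VP [AdvP [Adv slowly]] [VP [V read]]]]
The trees differ in how a recursive rule is bracketed over the same span.

7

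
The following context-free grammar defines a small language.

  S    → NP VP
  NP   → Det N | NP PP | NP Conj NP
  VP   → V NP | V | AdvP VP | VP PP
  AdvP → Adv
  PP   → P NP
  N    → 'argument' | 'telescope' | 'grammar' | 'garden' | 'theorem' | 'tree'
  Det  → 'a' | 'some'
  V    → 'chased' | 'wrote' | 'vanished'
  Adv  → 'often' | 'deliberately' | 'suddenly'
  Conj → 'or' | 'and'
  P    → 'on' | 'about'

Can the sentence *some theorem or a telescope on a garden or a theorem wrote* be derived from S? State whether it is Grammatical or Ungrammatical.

Grammatical

S
  NP
    NP
      NP
        Det: some
        N: theorem
      Conj: or
      NP
        Det: a
        N: telescope
    PP
      P: on
      NP
        NP
          Det: a
          N: garden
        Conj: or
        NP
          Det: a
          N: theorem
  VP
    V: wrote
Each bracket corresponds to one application of a listed rule, so the string is derivable from S.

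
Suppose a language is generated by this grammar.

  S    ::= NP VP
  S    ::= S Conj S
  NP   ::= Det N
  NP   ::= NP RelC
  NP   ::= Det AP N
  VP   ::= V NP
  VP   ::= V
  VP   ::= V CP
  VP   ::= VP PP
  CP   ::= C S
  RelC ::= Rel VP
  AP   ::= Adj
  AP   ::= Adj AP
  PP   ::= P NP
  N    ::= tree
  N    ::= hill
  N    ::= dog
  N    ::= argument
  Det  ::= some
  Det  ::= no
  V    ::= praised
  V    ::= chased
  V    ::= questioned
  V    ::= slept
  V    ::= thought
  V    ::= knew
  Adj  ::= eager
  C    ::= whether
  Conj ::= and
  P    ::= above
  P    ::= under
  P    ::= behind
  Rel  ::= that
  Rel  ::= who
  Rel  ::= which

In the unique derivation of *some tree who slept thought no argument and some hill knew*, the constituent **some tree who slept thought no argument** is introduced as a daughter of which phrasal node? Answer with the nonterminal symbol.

S

[S [S [NP [NP [Det some] [N tree]] [RelC [Rel who] [VP [V slept]]]] [VP [V thought] [NP [Det no] [N argument]]]] [Conj and] [S [NP [Det some] [N hill]] [VP [V knew]]]]
The span 'some tree who slept thought no argument' is the S node built by S → NP VP.
Its mother is the S built by S → S Conj S.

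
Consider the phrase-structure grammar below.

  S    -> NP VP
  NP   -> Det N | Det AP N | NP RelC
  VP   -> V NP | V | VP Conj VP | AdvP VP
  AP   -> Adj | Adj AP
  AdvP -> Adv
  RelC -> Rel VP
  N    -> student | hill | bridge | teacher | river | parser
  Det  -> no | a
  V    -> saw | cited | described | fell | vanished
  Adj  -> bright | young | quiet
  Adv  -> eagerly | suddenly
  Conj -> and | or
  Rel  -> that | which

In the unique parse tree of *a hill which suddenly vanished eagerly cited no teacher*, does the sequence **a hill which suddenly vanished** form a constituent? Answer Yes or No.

Yes

[S [NP [NP [Det a] [N hill]] [RelC [Rel which] [VP [AdvP [Adv suddenly]] [VP [V vanished]]]]] [VP [AdvP [Adv eagerly]] [VP [V cited] [NP [Det no] [N teacher]]]]]
The words 'a hill which suddenly vanished' are exhaustively dominated by a single NP node (built by NP → NP RelC), so they form a constituent.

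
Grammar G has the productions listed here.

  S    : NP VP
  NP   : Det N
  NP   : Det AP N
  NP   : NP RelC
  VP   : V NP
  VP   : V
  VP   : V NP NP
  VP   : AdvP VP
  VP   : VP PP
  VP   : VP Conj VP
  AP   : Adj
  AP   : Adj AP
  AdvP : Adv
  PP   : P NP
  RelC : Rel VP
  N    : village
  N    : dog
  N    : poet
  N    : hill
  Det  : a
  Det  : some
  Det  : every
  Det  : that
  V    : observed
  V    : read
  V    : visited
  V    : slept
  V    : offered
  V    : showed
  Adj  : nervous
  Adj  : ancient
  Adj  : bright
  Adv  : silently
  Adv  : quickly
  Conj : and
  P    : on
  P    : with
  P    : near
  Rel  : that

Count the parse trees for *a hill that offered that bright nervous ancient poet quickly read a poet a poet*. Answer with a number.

1

[S [NP [NP [Det a] [N hill]] [RelC [Rel that] [VP [V offered] [NP [Det that] [AP [Adj bright] [AP [Adj nervous] [AP [Adj ancient]]]] [N poet]]]]] [VP [AdvP [Adv quickly]] [VP [V read] [NP [Det a] [N poet]] [NP [Det a] [N poet]]]]]
No rule offers an alternative attachment or grouping for any span, so this is the only derivation.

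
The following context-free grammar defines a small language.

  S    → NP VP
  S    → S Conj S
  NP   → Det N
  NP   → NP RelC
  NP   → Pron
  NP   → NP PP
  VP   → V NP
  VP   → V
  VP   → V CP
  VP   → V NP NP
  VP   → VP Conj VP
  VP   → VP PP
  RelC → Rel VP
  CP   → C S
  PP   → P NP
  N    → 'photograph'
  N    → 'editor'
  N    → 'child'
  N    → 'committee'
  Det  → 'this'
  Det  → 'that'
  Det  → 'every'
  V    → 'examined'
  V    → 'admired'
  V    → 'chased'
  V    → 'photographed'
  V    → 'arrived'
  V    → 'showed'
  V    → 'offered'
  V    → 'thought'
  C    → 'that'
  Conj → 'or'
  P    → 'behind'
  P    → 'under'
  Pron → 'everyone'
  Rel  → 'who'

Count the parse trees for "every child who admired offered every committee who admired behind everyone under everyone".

Two of the 9 distinct bracketings:
[S [NP [NP [Det every] [N child]] [RelC [Rel who] [VP [V admired]]]] [VP [V offered] [NP [NP [Det every] [N committee]] [RelC [Rel who] [VP [VP [V admired]] [PP [P behind] [NP [NP [Pron everyone]] [PP [P under] [NP [Pron everyone]]]]]]]]]]
[S [NP [NP [Det every] [N child]] [RelC [Rel who] [VP [V admired]]]] [VP [V offered] [NP [NP [Det every] [N committee]] [RelC [Rel who] [VP [VP [VP [V admired]] [PP [P behind] [NP [Pron everyone]]]] [PP [P under] [NP [Pron everyone]]]]]]]]
The difference turns on whether NP → NP PP is used at the relevant span, versus an alternative expansion of NP.

9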